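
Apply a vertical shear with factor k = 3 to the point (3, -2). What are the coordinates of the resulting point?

Shear matrix for vertical shear with factor k = 3:
[[1, 0], [3, 1]]
Result: (3, -2) → (3, 7)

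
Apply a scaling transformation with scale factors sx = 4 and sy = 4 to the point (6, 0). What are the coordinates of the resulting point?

Scaling matrix:
[[4, 0], [0, 4]]
Result: (6 × 4, 0 × 4) = (24, 0)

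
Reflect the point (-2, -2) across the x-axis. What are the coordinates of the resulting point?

Reflection across x-axis: (-2, -2) → (-2, 2)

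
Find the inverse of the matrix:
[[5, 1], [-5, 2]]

For [[a,b],[c,d]], inverse = (1/det)·[[d,-b],[-c,a]]
det = (5)(2) - (1)(-5) = 10 - -5 = 15
Inverse = (1/15)·[[2, -1], [5, 5]]
= [[2/15, -1/15], [1/3, 1/3]]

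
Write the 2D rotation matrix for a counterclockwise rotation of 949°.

Rotation matrix formula: [[cos θ, -sin θ], [sin θ, cos θ]]
For θ = 949°:
cos(949°) = -0.6561
sin(949°) = -0.7547
Result: [[-0.6561, 0.7547], [-0.7547, -0.6561]]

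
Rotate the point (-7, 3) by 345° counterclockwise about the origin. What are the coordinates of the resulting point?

Rotation matrix for 345°: [[cos 345°, -sin 345°], [sin 345°, cos 345°]] ≈ [[0.965926, 0.258819], [-0.258819, 0.965926]]
[[0.965926, 0.258819], [-0.258819, 0.965926]] × [-7, 3]ᵀ ≈ [-5.9850, 4.7095]ᵀ
Result: (-5.9850, 4.7095)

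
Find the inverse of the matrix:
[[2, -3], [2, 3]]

For [[a,b],[c,d]], inverse = (1/det)·[[d,-b],[-c,a]]
det = (2)(3) - (-3)(2) = 6 - -6 = 12
Inverse = (1/12)·[[3, 3], [-2, 2]]
= [[1/4, 1/4], [-1/6, 1/6]]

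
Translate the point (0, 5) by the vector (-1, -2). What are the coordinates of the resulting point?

Translation by (-1, -2) (homogeneous matrix [[1, 0, -1], [0, 1, -2], [0, 0, 1]]):
x' = 0 + -1 = -1
y' = 5 + -2 = 3
Result: (-1, 3)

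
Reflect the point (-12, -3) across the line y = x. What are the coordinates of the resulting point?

Reflection across line y = x: (-12, -3) → (-3, -12)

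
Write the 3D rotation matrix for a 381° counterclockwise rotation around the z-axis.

Rotation matrix for counterclockwise 381° around z-axis:
cos(381°) = 0.9336, sin(381°) = 0.3584
Result: [[0.9336, -0.3584, 0], [0.3584, 0.9336, 0], [0, 0, 1]]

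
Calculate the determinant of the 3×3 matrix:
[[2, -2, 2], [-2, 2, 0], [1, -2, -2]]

Expansion along first row:
det = 2·det([[2,0],[-2,-2]]) - -2·det([[-2,0],[1,-2]]) + 2·det([[-2,2],[1,-2]])
    = 2·(2·-2 - 0·-2) - -2·(-2·-2 - 0·1) + 2·(-2·-2 - 2·1)
    = 2·-4 - -2·4 + 2·2
    = -8 + 8 + 4 = 4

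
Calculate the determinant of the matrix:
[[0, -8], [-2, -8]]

For a 2×2 matrix [[a, b], [c, d]], det = ad - bc
det = (0)(-8) - (-8)(-2) = 0 - 16 = -16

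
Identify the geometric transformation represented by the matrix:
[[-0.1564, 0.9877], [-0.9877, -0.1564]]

This matrix represents: rotation by 261° counterclockwise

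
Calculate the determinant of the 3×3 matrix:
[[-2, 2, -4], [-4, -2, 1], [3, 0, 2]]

Expansion along first row:
det = -2·det([[-2,1],[0,2]]) - 2·det([[-4,1],[3,2]]) + -4·det([[-4,-2],[3,0]])
    = -2·(-2·2 - 1·0) - 2·(-4·2 - 1·3) + -4·(-4·0 - -2·3)
    = -2·-4 - 2·-11 + -4·6
    = 8 + 22 + -24 = 6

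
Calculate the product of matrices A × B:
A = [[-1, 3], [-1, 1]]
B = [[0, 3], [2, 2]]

Matrix multiplication:
C[0][0] = -1×0 + 3×2 = 6
C[0][1] = -1×3 + 3×2 = 3
C[1][0] = -1×0 + 1×2 = 2
C[1][1] = -1×3 + 1×2 = -1
Result: [[6, 3], [2, -1]]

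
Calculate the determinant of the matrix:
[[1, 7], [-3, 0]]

For a 2×2 matrix [[a, b], [c, d]], det = ad - bc
det = (1)(0) - (7)(-3) = 0 - -21 = 21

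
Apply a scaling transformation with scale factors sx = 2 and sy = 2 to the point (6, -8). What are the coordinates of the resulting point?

Scaling matrix:
[[2, 0], [0, 2]]
Result: (6 × 2, -8 × 2) = (12, -16)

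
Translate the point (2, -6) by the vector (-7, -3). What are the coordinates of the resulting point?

Translation by (-7, -3) (homogeneous matrix [[1, 0, -7], [0, 1, -3], [0, 0, 1]]):
x' = 2 + -7 = -5
y' = -6 + -3 = -9
Result: (-5, -9)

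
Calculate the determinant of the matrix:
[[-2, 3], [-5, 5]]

For a 2×2 matrix [[a, b], [c, d]], det = ad - bc
det = (-2)(5) - (3)(-5) = -10 - -15 = 5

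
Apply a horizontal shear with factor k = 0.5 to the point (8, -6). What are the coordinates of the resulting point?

Shear matrix for horizontal shear with factor k = 0.5:
[[1, 0.50], [0, 1]]
Result: (8, -6) → (5, -6)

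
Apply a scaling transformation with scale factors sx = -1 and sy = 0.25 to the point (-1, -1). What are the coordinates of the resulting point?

Scaling matrix:
[[-1, 0], [0, 0.25]]
Result: (-1 × -1, -1 × 0.25) = (1, -0.25)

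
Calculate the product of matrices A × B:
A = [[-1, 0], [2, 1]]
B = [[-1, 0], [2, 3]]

Matrix multiplication:
C[0][0] = -1×-1 + 0×2 = 1
C[0][1] = -1×0 + 0×3 = 0
C[1][0] = 2×-1 + 1×2 = 0
C[1][1] = 2×0 + 1×3 = 3
Result: [[1, 0], [0, 3]]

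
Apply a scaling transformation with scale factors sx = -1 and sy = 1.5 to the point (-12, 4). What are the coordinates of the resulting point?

Scaling matrix:
[[-1, 0], [0, 1.50]]
Result: (-12 × -1, 4 × 1.5) = (12, 6)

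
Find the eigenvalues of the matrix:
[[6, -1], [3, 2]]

Characteristic equation: det(A - λI) = 0
λ² - (trace)λ + (det) = 0
trace = 6 + 2 = 8, det = (6)(2) - (-1)(3) = 15
λ² - (8)λ + (15) = 0
λ = (8 ± √((8)² - 4·(15))) / 2 = (8 ± √4) / 2
Solving: λ = 3, 5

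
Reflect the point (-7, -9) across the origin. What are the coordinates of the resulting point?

Reflection across origin: (-7, -9) → (7, 9)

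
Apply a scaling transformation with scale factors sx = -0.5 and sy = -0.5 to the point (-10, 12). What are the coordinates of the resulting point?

Scaling matrix:
[[-0.50, 0], [0, -0.50]]
Result: (-10 × -0.5, 12 × -0.5) = (5, -6)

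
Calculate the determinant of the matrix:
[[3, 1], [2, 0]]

For a 2×2 matrix [[a, b], [c, d]], det = ad - bc
det = (3)(0) - (1)(2) = 0 - 2 = -2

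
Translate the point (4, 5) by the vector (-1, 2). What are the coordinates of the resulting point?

Translation by (-1, 2) (homogeneous matrix [[1, 0, -1], [0, 1, 2], [0, 0, 1]]):
x' = 4 + -1 = 3
y' = 5 + 2 = 7
Result: (3, 7)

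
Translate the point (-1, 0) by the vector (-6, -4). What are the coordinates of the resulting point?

Translation by (-6, -4) (homogeneous matrix [[1, 0, -6], [0, 1, -4], [0, 0, 1]]):
x' = -1 + -6 = -7
y' = 0 + -4 = -4
Result: (-7, -4)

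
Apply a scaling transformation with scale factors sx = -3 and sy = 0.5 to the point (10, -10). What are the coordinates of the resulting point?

Scaling matrix:
[[-3, 0], [0, 0.50]]
Result: (10 × -3, -10 × 0.5) = (-30, -5)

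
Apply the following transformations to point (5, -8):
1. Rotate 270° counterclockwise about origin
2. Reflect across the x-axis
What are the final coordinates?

Step 1: Rotate 270° → (-8, -5)
Step 2: Reflect across x-axis → (-8, 5)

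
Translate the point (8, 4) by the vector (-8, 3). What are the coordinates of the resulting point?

Translation by (-8, 3) (homogeneous matrix [[1, 0, -8], [0, 1, 3], [0, 0, 1]]):
x' = 8 + -8 = 0
y' = 4 + 3 = 7
Result: (0, 7)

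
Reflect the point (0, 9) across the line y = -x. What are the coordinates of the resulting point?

Reflection across line y = -x: (0, 9) → (-9, 0)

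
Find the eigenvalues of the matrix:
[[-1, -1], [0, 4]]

Characteristic equation: det(A - λI) = 0
λ² - (trace)λ + (det) = 0
trace = -1 + 4 = 3, det = (-1)(4) - (-1)(0) = -4
λ² - (3)λ + (-4) = 0
λ = (3 ± √((3)² - 4·(-4))) / 2 = (3 ± √25) / 2
Solving: λ = -1, 4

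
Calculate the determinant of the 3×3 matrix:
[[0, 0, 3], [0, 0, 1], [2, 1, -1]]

Expansion along first row:
det = 0·det([[0,1],[1,-1]]) - 0·det([[0,1],[2,-1]]) + 3·det([[0,0],[2,1]])
    = 0·(0·-1 - 1·1) - 0·(0·-1 - 1·2) + 3·(0·1 - 0·2)
    = 0·-1 - 0·-2 + 3·0
    = 0 + 0 + 0 = 0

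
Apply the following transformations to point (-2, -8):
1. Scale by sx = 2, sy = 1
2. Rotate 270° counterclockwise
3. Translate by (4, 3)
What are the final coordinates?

Step 1: Scale → (-4, -8)
Step 2: Rotate 270° → (-8, 4)
Step 3: Translate → (-4, 7)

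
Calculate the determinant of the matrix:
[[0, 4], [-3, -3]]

For a 2×2 matrix [[a, b], [c, d]], det = ad - bc
det = (0)(-3) - (4)(-3) = 0 - -12 = 12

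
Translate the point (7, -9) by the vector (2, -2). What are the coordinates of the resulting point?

Translation by (2, -2) (homogeneous matrix [[1, 0, 2], [0, 1, -2], [0, 0, 1]]):
x' = 7 + 2 = 9
y' = -9 + -2 = -11
Result: (9, -11)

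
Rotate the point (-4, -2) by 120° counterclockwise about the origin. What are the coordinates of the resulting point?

Rotation matrix for 120°: [[cos 120°, -sin 120°], [sin 120°, cos 120°]] ≈ [[-0.500000, -0.866025], [0.866025, -0.500000]]
[[-0.500000, -0.866025], [0.866025, -0.500000]] × [-4, -2]ᵀ ≈ [3.7321, -2.4641]ᵀ
Result: (3.7321, -2.4641)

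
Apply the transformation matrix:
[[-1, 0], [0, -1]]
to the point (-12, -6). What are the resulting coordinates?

Matrix multiplication:
[[-1, 0], [0, -1]] × [-12, -6]ᵀ
= [(-1)(-12) + (0)(-6), (0)(-12) + (-1)(-6)]ᵀ
= [12, 6]ᵀ
Result: (12, 6)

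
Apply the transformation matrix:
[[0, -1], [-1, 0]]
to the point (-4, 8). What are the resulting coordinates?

Matrix multiplication:
[[0, -1], [-1, 0]] × [-4, 8]ᵀ
= [(0)(-4) + (-1)(8), (-1)(-4) + (0)(8)]ᵀ
= [-8, 4]ᵀ
Result: (-8, 4)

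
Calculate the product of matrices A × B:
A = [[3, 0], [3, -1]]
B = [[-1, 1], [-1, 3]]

Matrix multiplication:
C[0][0] = 3×-1 + 0×-1 = -3
C[0][1] = 3×1 + 0×3 = 3
C[1][0] = 3×-1 + -1×-1 = -2
C[1][1] = 3×1 + -1×3 = 0
Result: [[-3, 3], [-2, 0]]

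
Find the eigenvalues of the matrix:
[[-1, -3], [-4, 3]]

Characteristic equation: det(A - λI) = 0
λ² - (trace)λ + (det) = 0
trace = -1 + 3 = 2, det = (-1)(3) - (-3)(-4) = -15
λ² - (2)λ + (-15) = 0
λ = (2 ± √((2)² - 4·(-15))) / 2 = (2 ± √64) / 2
Solving: λ = -3, 5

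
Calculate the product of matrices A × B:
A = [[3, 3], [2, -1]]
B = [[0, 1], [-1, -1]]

Matrix multiplication:
C[0][0] = 3×0 + 3×-1 = -3
C[0][1] = 3×1 + 3×-1 = 0
C[1][0] = 2×0 + -1×-1 = 1
C[1][1] = 2×1 + -1×-1 = 3
Result: [[-3, 0], [1, 3]]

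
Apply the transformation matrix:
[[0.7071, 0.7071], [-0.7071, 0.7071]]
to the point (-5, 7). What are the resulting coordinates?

Matrix multiplication:
[[0.7071, 0.7071], [-0.7071, 0.7071]] × [-5, 7]ᵀ
= [(0.7071)(-5) + (0.7071)(7), (-0.7071)(-5) + (0.7071)(7)]ᵀ
= [1.4142, 8.4852]ᵀ
Result: (1.4142, 8.4852)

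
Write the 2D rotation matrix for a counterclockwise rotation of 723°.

Rotation matrix formula: [[cos θ, -sin θ], [sin θ, cos θ]]
For θ = 723°:
cos(723°) = 0.9986
sin(723°) = 0.0523
Result: [[0.9986, -0.0523], [0.0523, 0.9986]]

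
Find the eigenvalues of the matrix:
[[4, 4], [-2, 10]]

Characteristic equation: det(A - λI) = 0
λ² - (trace)λ + (det) = 0
trace = 4 + 10 = 14, det = (4)(10) - (4)(-2) = 48
λ² - (14)λ + (48) = 0
λ = (14 ± √((14)² - 4·(48))) / 2 = (14 ± √4) / 2
Solving: λ = 6, 8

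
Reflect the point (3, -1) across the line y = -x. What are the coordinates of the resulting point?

Reflection across line y = -x: (3, -1) → (1, -3)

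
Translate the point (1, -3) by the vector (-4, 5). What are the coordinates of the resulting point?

Translation by (-4, 5) (homogeneous matrix [[1, 0, -4], [0, 1, 5], [0, 0, 1]]):
x' = 1 + -4 = -3
y' = -3 + 5 = 2
Result: (-3, 2)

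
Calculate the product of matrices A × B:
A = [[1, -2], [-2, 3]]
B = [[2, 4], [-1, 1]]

Matrix multiplication:
C[0][0] = 1×2 + -2×-1 = 4
C[0][1] = 1×4 + -2×1 = 2
C[1][0] = -2×2 + 3×-1 = -7
C[1][1] = -2×4 + 3×1 = -5
Result: [[4, 2], [-7, -5]]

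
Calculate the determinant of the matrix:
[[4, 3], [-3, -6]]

For a 2×2 matrix [[a, b], [c, d]], det = ad - bc
det = (4)(-6) - (3)(-3) = -24 - -9 = -15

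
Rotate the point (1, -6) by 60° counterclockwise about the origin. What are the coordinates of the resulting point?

Rotation matrix for 60°: [[cos 60°, -sin 60°], [sin 60°, cos 60°]] ≈ [[0.500000, -0.866025], [0.866025, 0.500000]]
[[0.500000, -0.866025], [0.866025, 0.500000]] × [1, -6]ᵀ ≈ [5.6962, -2.1340]ᵀ
Result: (5.6962, -2.1340)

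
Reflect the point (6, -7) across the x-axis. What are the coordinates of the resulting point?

Reflection across x-axis: (6, -7) → (6, 7)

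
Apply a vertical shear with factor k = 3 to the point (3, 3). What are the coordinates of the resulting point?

Shear matrix for vertical shear with factor k = 3:
[[1, 0], [3, 1]]
Result: (3, 3) → (3, 12)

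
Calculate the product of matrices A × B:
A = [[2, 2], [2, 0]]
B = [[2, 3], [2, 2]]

Matrix multiplication:
C[0][0] = 2×2 + 2×2 = 8
C[0][1] = 2×3 + 2×2 = 10
C[1][0] = 2×2 + 0×2 = 4
C[1][1] = 2×3 + 0×2 = 6
Result: [[8, 10], [4, 6]]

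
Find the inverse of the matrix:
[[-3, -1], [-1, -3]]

For [[a,b],[c,d]], inverse = (1/det)·[[d,-b],[-c,a]]
det = (-3)(-3) - (-1)(-1) = 9 - 1 = 8
Inverse = (1/8)·[[-3, 1], [1, -3]]
= [[-3/8, 1/8], [1/8, -3/8]]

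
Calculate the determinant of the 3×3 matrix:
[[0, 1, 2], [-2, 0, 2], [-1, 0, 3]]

Expansion along first row:
det = 0·det([[0,2],[0,3]]) - 1·det([[-2,2],[-1,3]]) + 2·det([[-2,0],[-1,0]])
    = 0·(0·3 - 2·0) - 1·(-2·3 - 2·-1) + 2·(-2·0 - 0·-1)
    = 0·0 - 1·-4 + 2·0
    = 0 + 4 + 0 = 4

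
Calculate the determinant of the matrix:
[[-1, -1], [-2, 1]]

For a 2×2 matrix [[a, b], [c, d]], det = ad - bc
det = (-1)(1) - (-1)(-2) = -1 - 2 = -3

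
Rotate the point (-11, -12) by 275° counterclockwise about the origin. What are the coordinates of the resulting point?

Rotation matrix for 275°: [[cos 275°, -sin 275°], [sin 275°, cos 275°]] ≈ [[0.087156, 0.996195], [-0.996195, 0.087156]]
[[0.087156, 0.996195], [-0.996195, 0.087156]] × [-11, -12]ᵀ ≈ [-12.9130, 9.9123]ᵀ
Result: (-12.9130, 9.9123)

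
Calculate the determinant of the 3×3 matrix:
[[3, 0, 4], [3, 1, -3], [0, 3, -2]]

Expansion along first row:
det = 3·det([[1,-3],[3,-2]]) - 0·det([[3,-3],[0,-2]]) + 4·det([[3,1],[0,3]])
    = 3·(1·-2 - -3·3) - 0·(3·-2 - -3·0) + 4·(3·3 - 1·0)
    = 3·7 - 0·-6 + 4·9
    = 21 + 0 + 36 = 57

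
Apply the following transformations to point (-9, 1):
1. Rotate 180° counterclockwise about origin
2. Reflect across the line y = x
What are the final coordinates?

Step 1: Rotate 180° → (9, -1)
Step 2: Reflect across line y = x → (-1, 9)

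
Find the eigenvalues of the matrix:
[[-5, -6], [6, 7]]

Characteristic equation: det(A - λI) = 0
λ² - (trace)λ + (det) = 0
trace = -5 + 7 = 2, det = (-5)(7) - (-6)(6) = 1
λ² - (2)λ + (1) = 0
λ = (2 ± √((2)² - 4·(1))) / 2 = (2 ± √0) / 2
Solving: λ = 1, 1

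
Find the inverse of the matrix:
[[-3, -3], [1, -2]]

For [[a,b],[c,d]], inverse = (1/det)·[[d,-b],[-c,a]]
det = (-3)(-2) - (-3)(1) = 6 - -3 = 9
Inverse = (1/9)·[[-2, 3], [-1, -3]]
= [[-2/9, 1/3], [-1/9, -1/3]]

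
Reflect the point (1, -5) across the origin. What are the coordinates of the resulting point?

Reflection across origin: (1, -5) → (-1, 5)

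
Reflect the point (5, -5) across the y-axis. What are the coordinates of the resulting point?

Reflection across y-axis: (5, -5) → (-5, -5)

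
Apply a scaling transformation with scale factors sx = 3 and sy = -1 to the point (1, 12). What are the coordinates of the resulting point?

Scaling matrix:
[[3, 0], [0, -1]]
Result: (1 × 3, 12 × -1) = (3, -12)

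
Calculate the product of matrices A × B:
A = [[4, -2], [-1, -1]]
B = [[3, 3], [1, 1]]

Matrix multiplication:
C[0][0] = 4×3 + -2×1 = 10
C[0][1] = 4×3 + -2×1 = 10
C[1][0] = -1×3 + -1×1 = -4
C[1][1] = -1×3 + -1×1 = -4
Result: [[10, 10], [-4, -4]]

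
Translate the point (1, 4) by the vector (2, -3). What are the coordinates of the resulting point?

Translation by (2, -3) (homogeneous matrix [[1, 0, 2], [0, 1, -3], [0, 0, 1]]):
x' = 1 + 2 = 3
y' = 4 + -3 = 1
Result: (3, 1)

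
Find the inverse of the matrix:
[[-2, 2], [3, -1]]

For [[a,b],[c,d]], inverse = (1/det)·[[d,-b],[-c,a]]
det = (-2)(-1) - (2)(3) = 2 - 6 = -4
Inverse = (1/-4)·[[-1, -2], [-3, -2]]
= [[1/4, 1/2], [3/4, 1/2]]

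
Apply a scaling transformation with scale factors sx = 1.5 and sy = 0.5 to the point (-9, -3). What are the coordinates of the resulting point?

Scaling matrix:
[[1.50, 0], [0, 0.50]]
Result: (-9 × 1.5, -3 × 0.5) = (-13.5, -1.5)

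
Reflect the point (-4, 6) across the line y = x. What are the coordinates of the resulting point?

Reflection across line y = x: (-4, 6) → (6, -4)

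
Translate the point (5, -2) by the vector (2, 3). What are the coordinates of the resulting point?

Translation by (2, 3) (homogeneous matrix [[1, 0, 2], [0, 1, 3], [0, 0, 1]]):
x' = 5 + 2 = 7
y' = -2 + 3 = 1
Result: (7, 1)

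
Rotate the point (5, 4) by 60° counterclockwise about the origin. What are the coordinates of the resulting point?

Rotation matrix for 60°: [[cos 60°, -sin 60°], [sin 60°, cos 60°]] ≈ [[0.500000, -0.866025], [0.866025, 0.500000]]
[[0.500000, -0.866025], [0.866025, 0.500000]] × [5, 4]ᵀ ≈ [-0.9641, 6.3301]ᵀ
Result: (-0.9641, 6.3301)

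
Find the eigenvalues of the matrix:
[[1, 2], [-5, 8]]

Characteristic equation: det(A - λI) = 0
λ² - (trace)λ + (det) = 0
trace = 1 + 8 = 9, det = (1)(8) - (2)(-5) = 18
λ² - (9)λ + (18) = 0
λ = (9 ± √((9)² - 4·(18))) / 2 = (9 ± √9) / 2
Solving: λ = 3, 6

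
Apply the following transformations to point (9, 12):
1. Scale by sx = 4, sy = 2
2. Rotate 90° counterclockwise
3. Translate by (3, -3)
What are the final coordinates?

Step 1: Scale → (36, 24)
Step 2: Rotate 90° → (-24, 36)
Step 3: Translate → (-21, 33)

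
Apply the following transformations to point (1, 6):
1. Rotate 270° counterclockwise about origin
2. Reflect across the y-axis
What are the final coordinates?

Step 1: Rotate 270° → (6, -1)
Step 2: Reflect across y-axis → (-6, -1)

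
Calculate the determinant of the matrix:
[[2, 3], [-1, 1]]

For a 2×2 matrix [[a, b], [c, d]], det = ad - bc
det = (2)(1) - (3)(-1) = 2 - -3 = 5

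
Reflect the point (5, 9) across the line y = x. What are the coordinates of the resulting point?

Reflection across line y = x: (5, 9) → (9, 5)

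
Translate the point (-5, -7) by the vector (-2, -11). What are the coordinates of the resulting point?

Translation by (-2, -11) (homogeneous matrix [[1, 0, -2], [0, 1, -11], [0, 0, 1]]):
x' = -5 + -2 = -7
y' = -7 + -11 = -18
Result: (-7, -18)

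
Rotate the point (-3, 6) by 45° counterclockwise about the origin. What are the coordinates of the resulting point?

Rotation matrix for 45°: [[cos 45°, -sin 45°], [sin 45°, cos 45°]] ≈ [[0.707107, -0.707107], [0.707107, 0.707107]]
[[0.707107, -0.707107], [0.707107, 0.707107]] × [-3, 6]ᵀ ≈ [-6.3640, 2.1213]ᵀ
Result: (-6.3640, 2.1213)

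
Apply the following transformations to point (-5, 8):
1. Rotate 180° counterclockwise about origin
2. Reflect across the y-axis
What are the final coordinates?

Step 1: Rotate 180° → (5, -8)
Step 2: Reflect across y-axis → (-5, -8)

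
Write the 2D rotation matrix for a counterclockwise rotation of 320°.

Rotation matrix formula: [[cos θ, -sin θ], [sin θ, cos θ]]
For θ = 320°:
cos(320°) = 0.7660
sin(320°) = -0.6428
Result: [[0.7660, 0.6428], [-0.6428, 0.7660]]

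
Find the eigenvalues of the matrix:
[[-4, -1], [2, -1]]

Characteristic equation: det(A - λI) = 0
λ² - (trace)λ + (det) = 0
trace = -4 + -1 = -5, det = (-4)(-1) - (-1)(2) = 6
λ² - (-5)λ + (6) = 0
λ = (-5 ± √((-5)² - 4·(6))) / 2 = (-5 ± √1) / 2
Solving: λ = -3, -2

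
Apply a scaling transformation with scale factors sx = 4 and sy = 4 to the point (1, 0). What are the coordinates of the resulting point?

Scaling matrix:
[[4, 0], [0, 4]]
Result: (1 × 4, 0 × 4) = (4, 0)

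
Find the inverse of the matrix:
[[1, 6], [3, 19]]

For [[a,b],[c,d]], inverse = (1/det)·[[d,-b],[-c,a]]
det = (1)(19) - (6)(3) = 19 - 18 = 1
Inverse = [[19, -6], [-3, 1]]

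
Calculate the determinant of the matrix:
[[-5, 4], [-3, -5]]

For a 2×2 matrix [[a, b], [c, d]], det = ad - bc
det = (-5)(-5) - (4)(-3) = 25 - -12 = 37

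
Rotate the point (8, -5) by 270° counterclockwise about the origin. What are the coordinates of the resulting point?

Rotation matrix for 270°: [[cos 270°, -sin 270°], [sin 270°, cos 270°]] = [[0, 1], [-1, 0]]
[[0, 1], [-1, 0]] × [8, -5]ᵀ = [-5, -8]ᵀ
Result: (-5, -8)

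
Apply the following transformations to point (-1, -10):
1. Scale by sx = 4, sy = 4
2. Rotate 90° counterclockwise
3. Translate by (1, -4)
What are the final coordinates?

Step 1: Scale → (-4, -40)
Step 2: Rotate 90° → (40, -4)
Step 3: Translate → (41, -8)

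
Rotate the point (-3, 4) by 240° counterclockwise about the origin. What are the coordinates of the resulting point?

Rotation matrix for 240°: [[cos 240°, -sin 240°], [sin 240°, cos 240°]] ≈ [[-0.500000, 0.866025], [-0.866025, -0.500000]]
[[-0.500000, 0.866025], [-0.866025, -0.500000]] × [-3, 4]ᵀ ≈ [4.9641, 0.5981]ᵀ
Result: (4.9641, 0.5981)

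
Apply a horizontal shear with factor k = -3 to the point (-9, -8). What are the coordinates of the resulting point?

Shear matrix for horizontal shear with factor k = -3:
[[1, -3], [0, 1]]
Result: (-9, -8) → (15, -8)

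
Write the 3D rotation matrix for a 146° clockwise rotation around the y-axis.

Rotation matrix for clockwise 146° around y-axis:
A clockwise rotation by 146° is a counterclockwise rotation by -146°.
cos(-146°) = -0.8290, sin(-146°) = -0.5592
Result: [[-0.8290, 0, -0.5592], [0, 1, 0], [0.5592, 0, -0.8290]]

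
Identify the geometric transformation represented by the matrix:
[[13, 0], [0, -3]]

This matrix represents: non-uniform scaling by sx = 13, sy = -3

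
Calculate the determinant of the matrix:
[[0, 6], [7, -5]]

For a 2×2 matrix [[a, b], [c, d]], det = ad - bc
det = (0)(-5) - (6)(7) = 0 - 42 = -42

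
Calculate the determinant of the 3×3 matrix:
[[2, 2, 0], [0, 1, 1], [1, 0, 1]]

Expansion along first row:
det = 2·det([[1,1],[0,1]]) - 2·det([[0,1],[1,1]]) + 0·det([[0,1],[1,0]])
    = 2·(1·1 - 1·0) - 2·(0·1 - 1·1) + 0·(0·0 - 1·1)
    = 2·1 - 2·-1 + 0·-1
    = 2 + 2 + 0 = 4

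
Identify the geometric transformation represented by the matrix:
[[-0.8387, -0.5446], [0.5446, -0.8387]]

This matrix represents: rotation by 147° counterclockwise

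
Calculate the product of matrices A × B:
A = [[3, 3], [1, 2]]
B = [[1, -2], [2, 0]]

Matrix multiplication:
C[0][0] = 3×1 + 3×2 = 9
C[0][1] = 3×-2 + 3×0 = -6
C[1][0] = 1×1 + 2×2 = 5
C[1][1] = 1×-2 + 2×0 = -2
Result: [[9, -6], [5, -2]]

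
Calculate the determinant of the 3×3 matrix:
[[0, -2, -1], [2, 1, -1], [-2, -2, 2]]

Expansion along first row:
det = 0·det([[1,-1],[-2,2]]) - -2·det([[2,-1],[-2,2]]) + -1·det([[2,1],[-2,-2]])
    = 0·(1·2 - -1·-2) - -2·(2·2 - -1·-2) + -1·(2·-2 - 1·-2)
    = 0·0 - -2·2 + -1·-2
    = 0 + 4 + 2 = 6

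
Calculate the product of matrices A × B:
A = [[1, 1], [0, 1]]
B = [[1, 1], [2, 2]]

Matrix multiplication:
C[0][0] = 1×1 + 1×2 = 3
C[0][1] = 1×1 + 1×2 = 3
C[1][0] = 0×1 + 1×2 = 2
C[1][1] = 0×1 + 1×2 = 2
Result: [[3, 3], [2, 2]]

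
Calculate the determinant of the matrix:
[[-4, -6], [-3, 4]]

For a 2×2 matrix [[a, b], [c, d]], det = ad - bc
det = (-4)(4) - (-6)(-3) = -16 - 18 = -34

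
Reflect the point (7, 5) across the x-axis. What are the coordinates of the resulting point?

Reflection across x-axis: (7, 5) → (7, -5)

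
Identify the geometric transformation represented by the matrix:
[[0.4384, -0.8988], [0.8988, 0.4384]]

This matrix represents: rotation by 64° counterclockwise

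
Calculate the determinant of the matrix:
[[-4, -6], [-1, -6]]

For a 2×2 matrix [[a, b], [c, d]], det = ad - bc
det = (-4)(-6) - (-6)(-1) = 24 - 6 = 18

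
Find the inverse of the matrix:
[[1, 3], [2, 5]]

For [[a,b],[c,d]], inverse = (1/det)·[[d,-b],[-c,a]]
det = (1)(5) - (3)(2) = 5 - 6 = -1
Inverse = (1/-1)·[[5, -3], [-2, 1]]
= [[-5, 3], [2, -1]]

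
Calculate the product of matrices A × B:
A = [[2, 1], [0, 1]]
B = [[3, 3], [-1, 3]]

Matrix multiplication:
C[0][0] = 2×3 + 1×-1 = 5
C[0][1] = 2×3 + 1×3 = 9
C[1][0] = 0×3 + 1×-1 = -1
C[1][1] = 0×3 + 1×3 = 3
Result: [[5, 9], [-1, 3]]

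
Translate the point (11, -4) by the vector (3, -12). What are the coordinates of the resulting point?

Translation by (3, -12) (homogeneous matrix [[1, 0, 3], [0, 1, -12], [0, 0, 1]]):
x' = 11 + 3 = 14
y' = -4 + -12 = -16
Result: (14, -16)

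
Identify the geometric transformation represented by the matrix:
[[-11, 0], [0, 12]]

This matrix represents: non-uniform scaling by sx = -11, sy = 12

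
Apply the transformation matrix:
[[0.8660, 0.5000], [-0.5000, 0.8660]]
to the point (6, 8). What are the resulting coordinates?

Matrix multiplication:
[[0.8660, 0.5000], [-0.5000, 0.8660]] × [6, 8]ᵀ
= [(0.8660)(6) + (0.5000)(8), (-0.5000)(6) + (0.8660)(8)]ᵀ
= [9.1960, 3.9280]ᵀ
Result: (9.1960, 3.9280)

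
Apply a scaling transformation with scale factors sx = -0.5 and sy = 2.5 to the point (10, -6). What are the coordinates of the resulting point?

Scaling matrix:
[[-0.50, 0], [0, 2.50]]
Result: (10 × -0.5, -6 × 2.5) = (-5, -15)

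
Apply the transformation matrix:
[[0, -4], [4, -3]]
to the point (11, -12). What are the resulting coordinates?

Matrix multiplication:
[[0, -4], [4, -3]] × [11, -12]ᵀ
= [(0)(11) + (-4)(-12), (4)(11) + (-3)(-12)]ᵀ
= [48, 80]ᵀ
Result: (48, 80)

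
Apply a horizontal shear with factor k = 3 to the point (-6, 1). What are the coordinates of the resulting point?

Shear matrix for horizontal shear with factor k = 3:
[[1, 3], [0, 1]]
Result: (-6, 1) → (-3, 1)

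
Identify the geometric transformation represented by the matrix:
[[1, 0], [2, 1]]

This matrix represents: vertical shear with factor 2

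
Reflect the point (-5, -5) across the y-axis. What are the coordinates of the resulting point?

Reflection across y-axis: (-5, -5) → (5, -5)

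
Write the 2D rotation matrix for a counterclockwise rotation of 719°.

Rotation matrix formula: [[cos θ, -sin θ], [sin θ, cos θ]]
For θ = 719°:
cos(719°) = 0.9998
sin(719°) = -0.0175
Result: [[0.9998, 0.0175], [-0.0175, 0.9998]]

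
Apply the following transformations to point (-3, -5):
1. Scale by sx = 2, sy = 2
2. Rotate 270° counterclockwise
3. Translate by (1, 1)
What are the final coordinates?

Step 1: Scale → (-6, -10)
Step 2: Rotate 270° → (-10, 6)
Step 3: Translate → (-9, 7)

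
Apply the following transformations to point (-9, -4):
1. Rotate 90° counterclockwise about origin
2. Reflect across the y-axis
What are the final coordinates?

Step 1: Rotate 90° → (4, -9)
Step 2: Reflect across y-axis → (-4, -9)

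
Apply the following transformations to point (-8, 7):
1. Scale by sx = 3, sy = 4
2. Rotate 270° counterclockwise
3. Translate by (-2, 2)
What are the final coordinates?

Step 1: Scale → (-24, 28)
Step 2: Rotate 270° → (28, 24)
Step 3: Translate → (26, 26)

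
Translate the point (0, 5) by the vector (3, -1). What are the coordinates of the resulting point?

Translation by (3, -1) (homogeneous matrix [[1, 0, 3], [0, 1, -1], [0, 0, 1]]):
x' = 0 + 3 = 3
y' = 5 + -1 = 4
Result: (3, 4)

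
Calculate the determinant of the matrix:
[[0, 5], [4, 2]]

For a 2×2 matrix [[a, b], [c, d]], det = ad - bc
det = (0)(2) - (5)(4) = 0 - 20 = -20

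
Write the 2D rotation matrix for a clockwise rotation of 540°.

Rotation matrix formula: [[cos θ, -sin θ], [sin θ, cos θ]]
A clockwise rotation by 540° is equivalent to a counterclockwise rotation by -540°.
For θ = -540°:
cos(-540°) = -1
sin(-540°) = 0
Result: [[-1, 0], [0, -1]]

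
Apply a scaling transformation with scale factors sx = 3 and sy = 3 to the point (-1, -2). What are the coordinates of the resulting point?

Scaling matrix:
[[3, 0], [0, 3]]
Result: (-1 × 3, -2 × 3) = (-3, -6)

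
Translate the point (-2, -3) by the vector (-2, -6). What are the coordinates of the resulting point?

Translation by (-2, -6) (homogeneous matrix [[1, 0, -2], [0, 1, -6], [0, 0, 1]]):
x' = -2 + -2 = -4
y' = -3 + -6 = -9
Result: (-4, -9)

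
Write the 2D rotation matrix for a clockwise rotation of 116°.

Rotation matrix formula: [[cos θ, -sin θ], [sin θ, cos θ]]
A clockwise rotation by 116° is equivalent to a counterclockwise rotation by -116°.
For θ = -116°:
cos(-116°) = -0.4384
sin(-116°) = -0.8988
Result: [[-0.4384, 0.8988], [-0.8988, -0.4384]]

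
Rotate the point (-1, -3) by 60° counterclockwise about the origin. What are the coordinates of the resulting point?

Rotation matrix for 60°: [[cos 60°, -sin 60°], [sin 60°, cos 60°]] ≈ [[0.500000, -0.866025], [0.866025, 0.500000]]
[[0.500000, -0.866025], [0.866025, 0.500000]] × [-1, -3]ᵀ ≈ [2.0981, -2.3660]ᵀ
Result: (2.0981, -2.3660)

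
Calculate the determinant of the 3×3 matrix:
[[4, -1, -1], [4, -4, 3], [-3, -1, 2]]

Expansion along first row:
det = 4·det([[-4,3],[-1,2]]) - -1·det([[4,3],[-3,2]]) + -1·det([[4,-4],[-3,-1]])
    = 4·(-4·2 - 3·-1) - -1·(4·2 - 3·-3) + -1·(4·-1 - -4·-3)
    = 4·-5 - -1·17 + -1·-16
    = -20 + 17 + 16 = 13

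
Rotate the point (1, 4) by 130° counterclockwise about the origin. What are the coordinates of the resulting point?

Rotation matrix for 130°: [[cos 130°, -sin 130°], [sin 130°, cos 130°]] ≈ [[-0.642788, -0.766044], [0.766044, -0.642788]]
[[-0.642788, -0.766044], [0.766044, -0.642788]] × [1, 4]ᵀ ≈ [-3.7070, -1.8051]ᵀ
Result: (-3.7070, -1.8051)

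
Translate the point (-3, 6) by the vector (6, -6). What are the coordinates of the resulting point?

Translation by (6, -6) (homogeneous matrix [[1, 0, 6], [0, 1, -6], [0, 0, 1]]):
x' = -3 + 6 = 3
y' = 6 + -6 = 0
Result: (3, 0)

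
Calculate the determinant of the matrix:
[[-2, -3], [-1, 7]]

For a 2×2 matrix [[a, b], [c, d]], det = ad - bc
det = (-2)(7) - (-3)(-1) = -14 - 3 = -17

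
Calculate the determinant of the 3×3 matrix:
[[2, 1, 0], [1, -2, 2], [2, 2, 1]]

Expansion along first row:
det = 2·det([[-2,2],[2,1]]) - 1·det([[1,2],[2,1]]) + 0·det([[1,-2],[2,2]])
    = 2·(-2·1 - 2·2) - 1·(1·1 - 2·2) + 0·(1·2 - -2·2)
    = 2·-6 - 1·-3 + 0·6
    = -12 + 3 + 0 = -9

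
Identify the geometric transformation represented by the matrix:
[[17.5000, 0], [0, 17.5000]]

This matrix represents: uniform scaling by factor 17.5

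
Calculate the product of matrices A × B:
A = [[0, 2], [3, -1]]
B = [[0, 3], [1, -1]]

Matrix multiplication:
C[0][0] = 0×0 + 2×1 = 2
C[0][1] = 0×3 + 2×-1 = -2
C[1][0] = 3×0 + -1×1 = -1
C[1][1] = 3×3 + -1×-1 = 10
Result: [[2, -2], [-1, 10]]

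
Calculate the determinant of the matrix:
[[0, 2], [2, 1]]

For a 2×2 matrix [[a, b], [c, d]], det = ad - bc
det = (0)(1) - (2)(2) = 0 - 4 = -4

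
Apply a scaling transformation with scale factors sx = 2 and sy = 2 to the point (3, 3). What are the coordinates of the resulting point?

Scaling matrix:
[[2, 0], [0, 2]]
Result: (3 × 2, 3 × 2) = (6, 6)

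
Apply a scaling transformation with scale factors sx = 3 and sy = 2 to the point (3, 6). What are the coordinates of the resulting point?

Scaling matrix:
[[3, 0], [0, 2]]
Result: (3 × 3, 6 × 2) = (9, 12)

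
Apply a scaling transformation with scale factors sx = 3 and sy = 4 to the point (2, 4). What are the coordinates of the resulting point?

Scaling matrix:
[[3, 0], [0, 4]]
Result: (2 × 3, 4 × 4) = (6, 16)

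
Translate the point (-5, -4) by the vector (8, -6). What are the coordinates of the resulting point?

Translation by (8, -6) (homogeneous matrix [[1, 0, 8], [0, 1, -6], [0, 0, 1]]):
x' = -5 + 8 = 3
y' = -4 + -6 = -10
Result: (3, -10)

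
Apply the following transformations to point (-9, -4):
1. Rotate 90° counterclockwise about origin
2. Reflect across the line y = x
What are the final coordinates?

Step 1: Rotate 90° → (4, -9)
Step 2: Reflect across line y = x → (-9, 4)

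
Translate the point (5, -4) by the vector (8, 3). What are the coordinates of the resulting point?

Translation by (8, 3) (homogeneous matrix [[1, 0, 8], [0, 1, 3], [0, 0, 1]]):
x' = 5 + 8 = 13
y' = -4 + 3 = -1
Result: (13, -1)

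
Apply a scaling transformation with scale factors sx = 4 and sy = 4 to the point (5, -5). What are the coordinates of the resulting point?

Scaling matrix:
[[4, 0], [0, 4]]
Result: (5 × 4, -5 × 4) = (20, -20)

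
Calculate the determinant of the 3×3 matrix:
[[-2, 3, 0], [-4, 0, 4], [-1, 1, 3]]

Expansion along first row:
det = -2·det([[0,4],[1,3]]) - 3·det([[-4,4],[-1,3]]) + 0·det([[-4,0],[-1,1]])
    = -2·(0·3 - 4·1) - 3·(-4·3 - 4·-1) + 0·(-4·1 - 0·-1)
    = -2·-4 - 3·-8 + 0·-4
    = 8 + 24 + 0 = 32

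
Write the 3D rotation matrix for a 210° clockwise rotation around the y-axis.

Rotation matrix for clockwise 210° around y-axis:
A clockwise rotation by 210° is a counterclockwise rotation by -210°.
cos(-210°) = -√3/2, sin(-210°) = 1/2
Result: [[-√3/2, 0, 1/2], [0, 1, 0], [-1/2, 0, -√3/2]]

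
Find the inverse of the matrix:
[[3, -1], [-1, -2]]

For [[a,b],[c,d]], inverse = (1/det)·[[d,-b],[-c,a]]
det = (3)(-2) - (-1)(-1) = -6 - 1 = -7
Inverse = (1/-7)·[[-2, 1], [1, 3]]
= [[2/7, -1/7], [-1/7, -3/7]]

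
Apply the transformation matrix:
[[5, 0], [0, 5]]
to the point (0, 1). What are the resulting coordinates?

Matrix multiplication:
[[5, 0], [0, 5]] × [0, 1]ᵀ
= [(5)(0) + (0)(1), (0)(0) + (5)(1)]ᵀ
= [0, 5]ᵀ
Result: (0, 5)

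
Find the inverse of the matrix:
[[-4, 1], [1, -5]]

For [[a,b],[c,d]], inverse = (1/det)·[[d,-b],[-c,a]]
det = (-4)(-5) - (1)(1) = 20 - 1 = 19
Inverse = (1/19)·[[-5, -1], [-1, -4]]
= [[-5/19, -1/19], [-1/19, -4/19]]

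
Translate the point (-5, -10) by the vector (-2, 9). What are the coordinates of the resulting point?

Translation by (-2, 9) (homogeneous matrix [[1, 0, -2], [0, 1, 9], [0, 0, 1]]):
x' = -5 + -2 = -7
y' = -10 + 9 = -1
Result: (-7, -1)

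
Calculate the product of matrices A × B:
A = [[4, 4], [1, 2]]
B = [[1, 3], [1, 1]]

Matrix multiplication:
C[0][0] = 4×1 + 4×1 = 8
C[0][1] = 4×3 + 4×1 = 16
C[1][0] = 1×1 + 2×1 = 3
C[1][1] = 1×3 + 2×1 = 5
Result: [[8, 16], [3, 5]]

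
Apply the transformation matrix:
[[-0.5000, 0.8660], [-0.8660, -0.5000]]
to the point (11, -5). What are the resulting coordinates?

Matrix multiplication:
[[-0.5000, 0.8660], [-0.8660, -0.5000]] × [11, -5]ᵀ
= [(-0.5000)(11) + (0.8660)(-5), (-0.8660)(11) + (-0.5000)(-5)]ᵀ
= [-9.8300, -7.0260]ᵀ
Result: (-9.8300, -7.0260)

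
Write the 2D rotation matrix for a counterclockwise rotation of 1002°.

Rotation matrix formula: [[cos θ, -sin θ], [sin θ, cos θ]]
For θ = 1002°:
cos(1002°) = 0.2079
sin(1002°) = -0.9781
Result: [[0.2079, 0.9781], [-0.9781, 0.2079]]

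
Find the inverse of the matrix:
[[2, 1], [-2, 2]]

For [[a,b],[c,d]], inverse = (1/det)·[[d,-b],[-c,a]]
det = (2)(2) - (1)(-2) = 4 - -2 = 6
Inverse = (1/6)·[[2, -1], [2, 2]]
= [[1/3, -1/6], [1/3, 1/3]]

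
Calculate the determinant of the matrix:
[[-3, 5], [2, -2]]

For a 2×2 matrix [[a, b], [c, d]], det = ad - bc
det = (-3)(-2) - (5)(2) = 6 - 10 = -4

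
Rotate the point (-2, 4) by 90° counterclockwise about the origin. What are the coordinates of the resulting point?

Rotation matrix for 90°: [[cos 90°, -sin 90°], [sin 90°, cos 90°]] = [[0, -1], [1, 0]]
[[0, -1], [1, 0]] × [-2, 4]ᵀ = [-4, -2]ᵀ
Result: (-4, -2)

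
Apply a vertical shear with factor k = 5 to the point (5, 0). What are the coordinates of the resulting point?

Shear matrix for vertical shear with factor k = 5:
[[1, 0], [5, 1]]
Result: (5, 0) → (5, 25)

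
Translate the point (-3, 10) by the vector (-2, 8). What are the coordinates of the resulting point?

Translation by (-2, 8) (homogeneous matrix [[1, 0, -2], [0, 1, 8], [0, 0, 1]]):
x' = -3 + -2 = -5
y' = 10 + 8 = 18
Result: (-5, 18)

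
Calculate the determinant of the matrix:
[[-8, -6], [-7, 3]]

For a 2×2 matrix [[a, b], [c, d]], det = ad - bc
det = (-8)(3) - (-6)(-7) = -24 - 42 = -66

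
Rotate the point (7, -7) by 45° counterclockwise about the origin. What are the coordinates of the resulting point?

Rotation matrix for 45°: [[cos 45°, -sin 45°], [sin 45°, cos 45°]] ≈ [[0.707107, -0.707107], [0.707107, 0.707107]]
[[0.707107, -0.707107], [0.707107, 0.707107]] × [7, -7]ᵀ ≈ [9.8995, 0]ᵀ
Result: (9.8995, 0)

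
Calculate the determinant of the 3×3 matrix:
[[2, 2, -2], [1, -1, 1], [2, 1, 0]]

Expansion along first row:
det = 2·det([[-1,1],[1,0]]) - 2·det([[1,1],[2,0]]) + -2·det([[1,-1],[2,1]])
    = 2·(-1·0 - 1·1) - 2·(1·0 - 1·2) + -2·(1·1 - -1·2)
    = 2·-1 - 2·-2 + -2·3
    = -2 + 4 + -6 = -4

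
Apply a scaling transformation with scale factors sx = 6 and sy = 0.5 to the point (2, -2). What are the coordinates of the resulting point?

Scaling matrix:
[[6, 0], [0, 0.50]]
Result: (2 × 6, -2 × 0.5) = (12, -1)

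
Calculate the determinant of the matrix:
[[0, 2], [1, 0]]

For a 2×2 matrix [[a, b], [c, d]], det = ad - bc
det = (0)(0) - (2)(1) = 0 - 2 = -2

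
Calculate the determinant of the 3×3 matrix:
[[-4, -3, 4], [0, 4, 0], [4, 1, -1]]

Expansion along first row:
det = -4·det([[4,0],[1,-1]]) - -3·det([[0,0],[4,-1]]) + 4·det([[0,4],[4,1]])
    = -4·(4·-1 - 0·1) - -3·(0·-1 - 0·4) + 4·(0·1 - 4·4)
    = -4·-4 - -3·0 + 4·-16
    = 16 + 0 + -64 = -48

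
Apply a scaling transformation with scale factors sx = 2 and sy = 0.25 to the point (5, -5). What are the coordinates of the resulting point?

Scaling matrix:
[[2, 0], [0, 0.25]]
Result: (5 × 2, -5 × 0.25) = (10, -1.25)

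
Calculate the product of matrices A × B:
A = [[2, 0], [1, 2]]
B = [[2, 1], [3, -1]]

Matrix multiplication:
C[0][0] = 2×2 + 0×3 = 4
C[0][1] = 2×1 + 0×-1 = 2
C[1][0] = 1×2 + 2×3 = 8
C[1][1] = 1×1 + 2×-1 = -1
Result: [[4, 2], [8, -1]]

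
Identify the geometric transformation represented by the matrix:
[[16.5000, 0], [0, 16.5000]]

This matrix represents: uniform scaling by factor 16.5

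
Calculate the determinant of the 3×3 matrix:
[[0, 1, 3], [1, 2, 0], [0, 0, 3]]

Expansion along first row:
det = 0·det([[2,0],[0,3]]) - 1·det([[1,0],[0,3]]) + 3·det([[1,2],[0,0]])
    = 0·(2·3 - 0·0) - 1·(1·3 - 0·0) + 3·(1·0 - 2·0)
    = 0·6 - 1·3 + 3·0
    = 0 + -3 + 0 = -3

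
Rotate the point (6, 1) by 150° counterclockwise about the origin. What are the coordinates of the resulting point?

Rotation matrix for 150°: [[cos 150°, -sin 150°], [sin 150°, cos 150°]] ≈ [[-0.866025, -0.500000], [0.500000, -0.866025]]
[[-0.866025, -0.500000], [0.500000, -0.866025]] × [6, 1]ᵀ ≈ [-5.6962, 2.1340]ᵀ
Result: (-5.6962, 2.1340)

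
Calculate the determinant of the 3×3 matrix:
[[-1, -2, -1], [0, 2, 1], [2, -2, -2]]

Expansion along first row:
det = -1·det([[2,1],[-2,-2]]) - -2·det([[0,1],[2,-2]]) + -1·det([[0,2],[2,-2]])
    = -1·(2·-2 - 1·-2) - -2·(0·-2 - 1·2) + -1·(0·-2 - 2·2)
    = -1·-2 - -2·-2 + -1·-4
    = 2 + -4 + 4 = 2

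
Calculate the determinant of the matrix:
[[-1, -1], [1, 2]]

For a 2×2 matrix [[a, b], [c, d]], det = ad - bc
det = (-1)(2) - (-1)(1) = -2 - -1 = -1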